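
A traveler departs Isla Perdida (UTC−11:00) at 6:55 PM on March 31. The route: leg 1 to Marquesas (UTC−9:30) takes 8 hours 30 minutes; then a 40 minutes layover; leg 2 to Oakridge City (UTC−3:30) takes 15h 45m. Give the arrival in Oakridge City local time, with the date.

3:20 AM on Apr 2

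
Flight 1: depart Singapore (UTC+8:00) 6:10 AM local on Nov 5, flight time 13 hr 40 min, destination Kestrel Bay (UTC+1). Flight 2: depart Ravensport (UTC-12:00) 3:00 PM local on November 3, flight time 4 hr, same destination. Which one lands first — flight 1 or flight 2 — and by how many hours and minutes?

Flight 1 in UTC: 6:10 AM − 8:00 = 10:10 PM on Nov 4.
+13 hours and 40 minutes → arrive 11:50 AM UTC on Nov 5.
Flight 2 in UTC: 3:00 PM + 12:00 = 3:00 AM on Nov 4.
+4 hours → arrive 7:00 AM UTC on Nov 4.
Flight 2 lands earlier by 28 hours 50 minutes.

the second, by 28 hours 50 minutes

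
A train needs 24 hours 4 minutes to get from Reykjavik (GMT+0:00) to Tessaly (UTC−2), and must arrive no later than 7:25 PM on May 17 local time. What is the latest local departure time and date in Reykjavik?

Target arrival in UTC: 7:25 PM + 2:00 = 9:25 PM on May 17.
Subtract 24 hours 4 minutes → departure 9:21 PM UTC on May 16.
Reykjavik is UTC+0, so departure is 9:21 PM on May 16.

9:21 PM on May 16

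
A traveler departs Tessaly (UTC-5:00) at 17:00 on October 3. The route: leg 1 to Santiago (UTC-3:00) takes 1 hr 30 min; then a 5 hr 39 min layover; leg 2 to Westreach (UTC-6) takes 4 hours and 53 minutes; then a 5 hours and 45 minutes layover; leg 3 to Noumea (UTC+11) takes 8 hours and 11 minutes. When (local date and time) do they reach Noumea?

Convert departure to UTC: 17:00 + 5:00 = 22:00 UTC on Oct 3.
Add 1 hour 30 minutes leg 1 → 23:30 UTC.
Add 5 hours and 39 minutes layover in Santiago → 05:09 UTC (Oct 4).
Add 4 hours and 53 minutes leg 2 → 10:02 UTC.
Add 5 hours 45 minutes layover in Westreach → 15:47 UTC.
Add 8 hours 11 minutes leg 3 → 23:58 UTC.
Noumea is UTC+11:00, so local arrival = 23:58 + 11:00 = 10:58 on Oct 5.

10:58 on October 5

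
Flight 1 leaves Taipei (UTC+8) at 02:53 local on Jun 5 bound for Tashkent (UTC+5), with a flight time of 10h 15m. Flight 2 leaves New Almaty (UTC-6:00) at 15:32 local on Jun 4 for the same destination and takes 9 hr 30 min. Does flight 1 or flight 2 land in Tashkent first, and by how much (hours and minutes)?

the first, by 1 hour 54 minutes

Flight 1 in UTC: 02:53 − 8:00 = 18:53 on Jun 4.
+10 hours 15 minutes → arrive 05:08 UTC on Jun 5.
Flight 2 in UTC: 15:32 + 6:00 = 21:32 on Jun 4.
+9 hours and 30 minutes → arrive 07:02 UTC on Jun 5.
Flight 1 lands earlier by 1 hour 54 minutes.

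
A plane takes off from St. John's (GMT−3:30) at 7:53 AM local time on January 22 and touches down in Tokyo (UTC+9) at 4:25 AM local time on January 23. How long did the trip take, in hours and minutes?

Tokyo is 12:30 ahead of St. John's.
Clock-face elapsed time (ignoring zones) is 20 hours 32 minutes.
Actual elapsed = 20 hours 32 minutes − 12:30 = 8 hours 2 minutes.

8 hours 2 minutes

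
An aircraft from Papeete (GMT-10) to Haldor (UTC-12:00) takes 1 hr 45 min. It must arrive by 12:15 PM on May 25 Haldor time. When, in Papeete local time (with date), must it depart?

Target arrival in UTC: 12:15 PM + 12:00 = 12:15 AM on May 26.
Subtract 1 hour 45 minutes → departure 10:30 PM UTC on May 25.
Papeete is UTC−10:00: 10:30 PM − 10:00 = 12:30 PM on May 25.

12:30 PM on May 25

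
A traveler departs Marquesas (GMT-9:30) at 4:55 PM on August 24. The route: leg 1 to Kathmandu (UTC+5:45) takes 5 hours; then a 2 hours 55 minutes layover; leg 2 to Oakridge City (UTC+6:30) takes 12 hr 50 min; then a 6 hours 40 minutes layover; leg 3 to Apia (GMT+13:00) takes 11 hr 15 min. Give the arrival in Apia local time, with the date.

6:05 AM on August 27

Convert departure to UTC: 4:55 PM + 9:30 = 2:25 AM UTC on Aug 25.
Add 5 hours leg 1 → 7:25 AM UTC.
Add 2 hours and 55 minutes layover in Kathmandu → 10:20 AM UTC.
Add 12 hours and 50 minutes leg 2 → 11:10 PM UTC.
Add 6 hours 40 minutes layover in Oakridge City → 5:50 AM UTC (Aug 26).
Add 11 hours 15 minutes leg 3 → 5:05 PM UTC.
Apia is UTC+13:00, so local arrival = 5:05 PM + 13:00 = 6:05 AM on Aug 27.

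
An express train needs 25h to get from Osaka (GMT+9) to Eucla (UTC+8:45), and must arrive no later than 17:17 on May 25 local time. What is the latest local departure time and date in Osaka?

Target arrival in UTC: 17:17 − 8:45 = 08:32 on May 25.
Subtract 25 hours → departure 07:32 UTC on May 24.
Osaka is UTC+9:00: 07:32 + 9:00 = 16:32 on May 24.

16:32 on May 24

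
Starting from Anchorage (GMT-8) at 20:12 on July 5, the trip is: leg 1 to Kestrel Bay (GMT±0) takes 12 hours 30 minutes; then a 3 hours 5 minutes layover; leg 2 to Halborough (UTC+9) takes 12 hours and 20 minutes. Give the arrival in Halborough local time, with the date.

Convert departure to UTC: 20:12 + 8:00 = 04:12 UTC on Jul 6.
Add 12 hours 30 minutes leg 1 → 16:42 UTC.
Add 3 hours 5 minutes layover in Kestrel Bay → 19:47 UTC.
Add 12 hours and 20 minutes leg 2 → 08:07 UTC (Jul 7).
Halborough is UTC+9:00, so local arrival = 08:07 + 9:00 = 17:07 on Jul 7.

17:07 on Jul 7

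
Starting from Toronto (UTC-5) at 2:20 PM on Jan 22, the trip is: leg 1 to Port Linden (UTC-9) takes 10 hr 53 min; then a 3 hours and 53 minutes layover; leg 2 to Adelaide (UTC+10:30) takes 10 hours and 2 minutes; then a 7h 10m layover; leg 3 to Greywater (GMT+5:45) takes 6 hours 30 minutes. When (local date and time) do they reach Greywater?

3:33 PM on January 24

Convert departure to UTC: 2:20 PM + 5:00 = 7:20 PM UTC on Jan 22.
Add 10 hours 53 minutes leg 1 → 6:13 AM UTC (Jan 23).
Add 3 hours 53 minutes layover in Port Linden → 10:06 AM UTC.
Add 10 hours and 2 minutes leg 2 → 8:08 PM UTC.
Add 7 hours 10 minutes layover in Adelaide → 3:18 AM UTC (Jan 24).
Add 6 hours and 30 minutes leg 3 → 9:48 AM UTC.
Greywater is UTC+5:45, so local arrival = 9:48 AM + 5:45 = 3:33 PM on Jan 24.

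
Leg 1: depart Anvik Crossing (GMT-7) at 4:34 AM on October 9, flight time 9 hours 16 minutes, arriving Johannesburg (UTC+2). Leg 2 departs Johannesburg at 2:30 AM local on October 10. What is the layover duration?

3 hours 40 minutes

Convert departure to UTC: 4:34 AM + 7:00 = 11:34 AM UTC on Oct 9.
Add 9 hours and 16 minutes flight time → 8:50 PM UTC.
Johannesburg is UTC+2:00, so local arrival = 8:50 PM + 2:00 = 10:50 PM on Oct 9.
Layover = 2:30 AM − 10:50 PM (+1 day) = 3 hours 40 minutes.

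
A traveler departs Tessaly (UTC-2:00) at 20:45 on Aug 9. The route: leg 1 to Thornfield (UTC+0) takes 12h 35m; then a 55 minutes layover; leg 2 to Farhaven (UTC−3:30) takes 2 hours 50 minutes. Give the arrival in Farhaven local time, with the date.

11:35 on August 10

Convert departure to UTC: 20:45 + 2:00 = 22:45 UTC on Aug 9.
Add 12 hours and 35 minutes leg 1 → 11:20 UTC (Aug 10).
Add 55 minutes layover in Thornfield → 12:15 UTC.
Add 2 hours 50 minutes leg 2 → 15:05 UTC.
Farhaven is UTC−3:30, so local arrival = 15:05 − 3:30 = 11:35 on Aug 10.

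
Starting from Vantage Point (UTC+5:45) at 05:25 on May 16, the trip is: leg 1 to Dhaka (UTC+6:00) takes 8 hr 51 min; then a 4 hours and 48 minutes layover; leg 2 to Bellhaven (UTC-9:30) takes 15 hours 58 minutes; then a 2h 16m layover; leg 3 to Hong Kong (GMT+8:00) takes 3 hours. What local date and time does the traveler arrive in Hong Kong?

18:33 on May 17

Convert departure to UTC: 05:25 − 5:45 = 23:40 UTC on May 15.
Add 8 hours 51 minutes leg 1 → 08:31 UTC (May 16).
Add 4 hours 48 minutes layover in Dhaka → 13:19 UTC.
Add 15 hours and 58 minutes leg 2 → 05:17 UTC (May 17).
Add 2 hours and 16 minutes layover in Bellhaven → 07:33 UTC.
Add 3 hours leg 3 → 10:33 UTC.
Hong Kong is UTC+8:00, so local arrival = 10:33 + 8:00 = 18:33 on May 17.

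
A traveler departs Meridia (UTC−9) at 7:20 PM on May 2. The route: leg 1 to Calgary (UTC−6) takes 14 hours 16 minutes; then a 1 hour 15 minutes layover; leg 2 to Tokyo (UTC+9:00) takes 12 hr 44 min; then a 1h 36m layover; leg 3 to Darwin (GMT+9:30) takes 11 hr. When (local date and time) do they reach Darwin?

Convert departure to UTC: 7:20 PM + 9:00 = 4:20 AM UTC on May 3.
Add 14 hours and 16 minutes leg 1 → 6:36 PM UTC.
Add 1 hour and 15 minutes layover in Calgary → 7:51 PM UTC.
Add 12 hours 44 minutes leg 2 → 8:35 AM UTC (May 4).
Add 1 hour 36 minutes layover in Tokyo → 10:11 AM UTC.
Add 11 hours leg 3 → 9:11 PM UTC.
Darwin is UTC+9:30, so local arrival = 9:11 PM + 9:30 = 6:41 AM on May 5.

6:41 AM on May 5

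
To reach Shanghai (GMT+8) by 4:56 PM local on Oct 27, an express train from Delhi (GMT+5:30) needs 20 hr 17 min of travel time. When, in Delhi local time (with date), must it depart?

6:09 PM on Oct 26

Target arrival in UTC: 4:56 PM − 8:00 = 8:56 AM on Oct 27.
Subtract 20 hours 17 minutes → departure 12:39 PM UTC on Oct 26.
Delhi is UTC+5:30: 12:39 PM + 5:30 = 6:09 PM on Oct 26.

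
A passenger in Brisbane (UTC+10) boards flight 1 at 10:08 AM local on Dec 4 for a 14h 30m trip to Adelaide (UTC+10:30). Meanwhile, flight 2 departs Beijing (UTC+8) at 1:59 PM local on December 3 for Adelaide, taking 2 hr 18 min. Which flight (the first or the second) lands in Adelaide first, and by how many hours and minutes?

the second, by 30 hours 21 minutes

Flight 1 in UTC: 10:08 AM − 10:00 = 12:08 AM on Dec 4.
+14 hours 30 minutes → arrive 2:38 PM UTC on Dec 4.
Flight 2 in UTC: 1:59 PM − 8:00 = 5:59 AM on Dec 3.
+2 hours and 18 minutes → arrive 8:17 AM UTC on Dec 3.
Flight 2 lands earlier by 30 hours 21 minutes.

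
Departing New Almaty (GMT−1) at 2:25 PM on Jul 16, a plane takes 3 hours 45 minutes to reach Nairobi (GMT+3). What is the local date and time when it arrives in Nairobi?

Convert departure to UTC: 2:25 PM + 1:00 = 3:25 PM UTC on Jul 16.
Add 3 hours and 45 minutes travel time → 7:10 PM UTC.
Nairobi is UTC+3:00, so local arrival = 7:10 PM + 3:00 = 10:10 PM on Jul 16.

10:10 PM on Jul 16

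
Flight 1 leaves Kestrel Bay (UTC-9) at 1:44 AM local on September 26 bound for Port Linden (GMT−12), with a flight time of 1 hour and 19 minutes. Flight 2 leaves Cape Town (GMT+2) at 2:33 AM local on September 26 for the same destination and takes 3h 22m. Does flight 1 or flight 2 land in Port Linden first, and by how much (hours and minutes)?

Flight 1 in UTC: 1:44 AM + 9:00 = 10:44 AM on Sep 26.
+1 hour and 19 minutes → arrive 12:03 PM UTC on Sep 26.
Flight 2 in UTC: 2:33 AM − 2:00 = 12:33 AM on Sep 26.
+3 hours 22 minutes → arrive 3:55 AM UTC on Sep 26.
Flight 2 lands earlier by 8 hours 8 minutes.

the second, by 8 hours 8 minutes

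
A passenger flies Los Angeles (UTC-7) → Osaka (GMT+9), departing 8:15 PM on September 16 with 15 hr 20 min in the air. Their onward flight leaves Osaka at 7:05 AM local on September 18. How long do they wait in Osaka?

Convert departure to UTC: 8:15 PM + 7:00 = 3:15 AM UTC on Sep 17.
Add 15 hours 20 minutes flight time → 6:35 PM UTC.
Osaka is UTC+9:00, so local arrival = 6:35 PM + 9:00 = 3:35 AM on Sep 18.
Layover = 7:05 AM − 3:35 AM = 3 hours 30 minutes.

3 hours 30 minutes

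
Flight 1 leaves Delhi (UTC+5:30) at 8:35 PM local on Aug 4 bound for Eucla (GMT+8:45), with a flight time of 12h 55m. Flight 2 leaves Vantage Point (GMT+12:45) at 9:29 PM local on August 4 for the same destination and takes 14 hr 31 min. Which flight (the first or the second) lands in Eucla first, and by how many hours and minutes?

the second, by 4 hours 45 minutes

Flight 1 in UTC: 8:35 PM − 5:30 = 3:05 PM on Aug 4.
+12 hours and 55 minutes → arrive 4:00 AM UTC on Aug 5.
Flight 2 in UTC: 9:29 PM − 12:45 = 8:44 AM on Aug 4.
+14 hours and 31 minutes → arrive 11:15 PM UTC on Aug 4.
Flight 2 lands earlier by 4 hours 45 minutes.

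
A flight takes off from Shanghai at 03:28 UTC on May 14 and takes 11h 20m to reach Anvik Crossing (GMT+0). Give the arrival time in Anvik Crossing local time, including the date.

14:48 on May 14

Departure is given in UTC: 03:28 on May 14.
Add 11 hours and 20 minutes → 14:48 UTC.
Anvik Crossing is UTC+0, so local arrival is 14:48 on May 14.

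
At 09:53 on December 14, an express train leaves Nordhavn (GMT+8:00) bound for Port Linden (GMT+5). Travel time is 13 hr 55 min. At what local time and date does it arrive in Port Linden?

Convert departure to UTC: 09:53 − 8:00 = 01:53 UTC on Dec 14.
Add 13 hours 55 minutes travel time → 15:48 UTC.
Port Linden is UTC+5:00, so local arrival = 15:48 + 5:00 = 20:48 on Dec 14.

20:48 on December 14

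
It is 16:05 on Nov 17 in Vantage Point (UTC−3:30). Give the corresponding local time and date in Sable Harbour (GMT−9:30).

10:05 on Nov 17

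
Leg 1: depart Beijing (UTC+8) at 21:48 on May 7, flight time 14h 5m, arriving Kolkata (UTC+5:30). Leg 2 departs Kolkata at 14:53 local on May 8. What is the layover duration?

5 hours 30 minutes

Convert departure to UTC: 21:48 − 8:00 = 13:48 UTC on May 7.
Add 14 hours and 5 minutes flight time → 03:53 UTC (May 8).
Kolkata is UTC+5:30, so local arrival = 03:53 + 5:30 = 09:23 on May 8.
Layover = 14:53 − 09:23 = 5 hours 30 minutes.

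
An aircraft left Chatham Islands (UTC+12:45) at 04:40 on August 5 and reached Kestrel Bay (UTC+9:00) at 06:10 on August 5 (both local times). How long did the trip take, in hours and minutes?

Departure in UTC: 04:40 − 12:45 = 15:55 on Aug 4.
Arrival in UTC: 06:10 − 9:00 = 21:10 on Aug 4.
Elapsed = 21:10 − 15:55 = 5 hours 15 minutes.

5 hours 15 minutes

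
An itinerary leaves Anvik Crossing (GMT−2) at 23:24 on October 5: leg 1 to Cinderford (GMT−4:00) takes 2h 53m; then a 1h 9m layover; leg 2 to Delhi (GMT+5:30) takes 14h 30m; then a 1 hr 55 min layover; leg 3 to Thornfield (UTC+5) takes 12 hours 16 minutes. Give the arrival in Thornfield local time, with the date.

15:07 on October 7

Convert departure to UTC: 23:24 + 2:00 = 01:24 UTC on Oct 6.
Add 2 hours and 53 minutes leg 1 → 04:17 UTC.
Add 1 hour 9 minutes layover in Cinderford → 05:26 UTC.
Add 14 hours and 30 minutes leg 2 → 19:56 UTC.
Add 1 hour 55 minutes layover in Delhi → 21:51 UTC.
Add 12 hours 16 minutes leg 3 → 10:07 UTC (Oct 7).
Thornfield is UTC+5:00, so local arrival = 10:07 + 5:00 = 15:07 on Oct 7.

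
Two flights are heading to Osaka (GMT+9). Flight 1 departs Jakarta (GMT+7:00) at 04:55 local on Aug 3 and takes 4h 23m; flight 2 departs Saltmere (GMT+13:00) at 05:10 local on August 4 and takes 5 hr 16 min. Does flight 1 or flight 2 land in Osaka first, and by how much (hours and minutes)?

the first, by 19 hours 8 minutes

Flight 1 in UTC: 04:55 − 7:00 = 21:55 on Aug 2.
+4 hours 23 minutes → arrive 02:18 UTC on Aug 3.
Flight 2 in UTC: 05:10 − 13:00 = 16:10 on Aug 3.
+5 hours 16 minutes → arrive 21:26 UTC on Aug 3.
Flight 1 lands earlier by 19 hours 8 minutes.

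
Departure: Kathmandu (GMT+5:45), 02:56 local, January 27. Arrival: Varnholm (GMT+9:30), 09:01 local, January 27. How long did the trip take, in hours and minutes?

Departure in UTC: 02:56 − 5:45 = 21:11 on Jan 26.
Arrival in UTC: 09:01 − 9:30 = 23:31 on Jan 26.
Elapsed = 23:31 − 21:11 = 2 hours 20 minutes.

2 hours 20 minutes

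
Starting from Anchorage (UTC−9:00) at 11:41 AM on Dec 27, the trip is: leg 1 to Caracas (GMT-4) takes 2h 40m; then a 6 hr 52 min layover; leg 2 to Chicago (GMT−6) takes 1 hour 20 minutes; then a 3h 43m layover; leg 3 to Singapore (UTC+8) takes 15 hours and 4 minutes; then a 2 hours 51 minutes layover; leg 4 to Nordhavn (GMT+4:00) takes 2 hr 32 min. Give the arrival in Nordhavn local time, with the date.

11:43 AM on December 29

Convert departure to UTC: 11:41 AM + 9:00 = 8:41 PM UTC on Dec 27.
Add 2 hours and 40 minutes leg 1 → 11:21 PM UTC.
Add 6 hours 52 minutes layover in Caracas → 6:13 AM UTC (Dec 28).
Add 1 hour 20 minutes leg 2 → 7:33 AM UTC.
Add 3 hours 43 minutes layover in Chicago → 11:16 AM UTC.
Add 15 hours and 4 minutes leg 3 → 2:20 AM UTC (Dec 29).
Add 2 hours 51 minutes layover in Singapore → 5:11 AM UTC.
Add 2 hours 32 minutes leg 4 → 7:43 AM UTC.
Nordhavn is UTC+4:00, so local arrival = 7:43 AM + 4:00 = 11:43 AM on Dec 29.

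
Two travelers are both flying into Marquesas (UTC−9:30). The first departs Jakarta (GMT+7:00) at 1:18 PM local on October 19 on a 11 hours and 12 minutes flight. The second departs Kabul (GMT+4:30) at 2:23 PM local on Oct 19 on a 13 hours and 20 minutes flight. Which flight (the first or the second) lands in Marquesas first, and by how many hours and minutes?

Flight 1 in UTC: 1:18 PM − 7:00 = 6:18 AM on Oct 19.
+11 hours 12 minutes → arrive 5:30 PM UTC on Oct 19.
Flight 2 in UTC: 2:23 PM − 4:30 = 9:53 AM on Oct 19.
+13 hours and 20 minutes → arrive 11:13 PM UTC on Oct 19.
Flight 1 lands earlier by 5 hours 43 minutes.

the first, by 5 hours 43 minutes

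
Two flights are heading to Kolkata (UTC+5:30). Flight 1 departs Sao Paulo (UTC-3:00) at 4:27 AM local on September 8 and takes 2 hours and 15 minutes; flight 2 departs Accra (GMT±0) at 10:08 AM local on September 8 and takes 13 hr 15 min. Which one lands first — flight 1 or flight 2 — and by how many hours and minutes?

Flight 1 in UTC: 4:27 AM + 3:00 = 7:27 AM on Sep 8.
+2 hours and 15 minutes → arrive 9:42 AM UTC on Sep 8.
Flight 2 departs at 10:08 AM UTC (Sep 8).
+13 hours and 15 minutes → arrive 11:23 PM UTC on Sep 8.
Flight 1 lands earlier by 13 hours 41 minutes.

the first, by 13 hours 41 minutes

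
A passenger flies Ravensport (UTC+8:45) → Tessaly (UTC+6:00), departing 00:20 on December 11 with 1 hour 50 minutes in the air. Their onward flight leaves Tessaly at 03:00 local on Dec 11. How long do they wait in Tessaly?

3 hours 35 minutes

Convert departure to UTC: 00:20 − 8:45 = 15:35 UTC on Dec 10.
Add 1 hour and 50 minutes flight time → 17:25 UTC.
Tessaly is UTC+6:00, so local arrival = 17:25 + 6:00 = 23:25 on Dec 10.
Layover = 03:00 − 23:25 (+1 day) = 3 hours 35 minutes.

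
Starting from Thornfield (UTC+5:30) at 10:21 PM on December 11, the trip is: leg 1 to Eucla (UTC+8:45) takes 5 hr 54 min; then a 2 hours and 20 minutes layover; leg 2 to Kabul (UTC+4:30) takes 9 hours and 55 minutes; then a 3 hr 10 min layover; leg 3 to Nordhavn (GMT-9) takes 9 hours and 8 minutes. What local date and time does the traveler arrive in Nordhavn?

2:18 PM on December 12

Convert departure to UTC: 10:21 PM − 5:30 = 4:51 PM UTC on Dec 11.
Add 5 hours 54 minutes leg 1 → 10:45 PM UTC.
Add 2 hours 20 minutes layover in Eucla → 1:05 AM UTC (Dec 12).
Add 9 hours 55 minutes leg 2 → 11:00 AM UTC.
Add 3 hours and 10 minutes layover in Kabul → 2:10 PM UTC.
Add 9 hours 8 minutes leg 3 → 11:18 PM UTC.
Nordhavn is UTC−9:00, so local arrival = 11:18 PM − 9:00 = 2:18 PM on Dec 12.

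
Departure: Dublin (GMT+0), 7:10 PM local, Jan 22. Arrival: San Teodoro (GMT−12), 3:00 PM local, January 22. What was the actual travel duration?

7 hours 50 minutes

Departure is already UTC: 7:10 PM on Jan 22.
Arrival in UTC: 3:00 PM + 12:00 = 3:00 AM on Jan 23.
Elapsed = 3:00 AM − 7:10 PM (+1 day) = 7 hours 50 minutes.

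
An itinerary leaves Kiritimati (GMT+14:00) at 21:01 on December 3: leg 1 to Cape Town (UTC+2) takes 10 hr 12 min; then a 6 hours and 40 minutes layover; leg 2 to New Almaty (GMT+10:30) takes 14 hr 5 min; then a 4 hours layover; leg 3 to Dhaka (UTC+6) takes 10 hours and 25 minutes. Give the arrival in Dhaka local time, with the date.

10:23 on December 5

Convert departure to UTC: 21:01 − 14:00 = 07:01 UTC on Dec 3.
Add 10 hours and 12 minutes leg 1 → 17:13 UTC.
Add 6 hours and 40 minutes layover in Cape Town → 23:53 UTC.
Add 14 hours 5 minutes leg 2 → 13:58 UTC (Dec 4).
Add 4 hours layover in New Almaty → 17:58 UTC.
Add 10 hours 25 minutes leg 3 → 04:23 UTC (Dec 5).
Dhaka is UTC+6:00, so local arrival = 04:23 + 6:00 = 10:23 on Dec 5.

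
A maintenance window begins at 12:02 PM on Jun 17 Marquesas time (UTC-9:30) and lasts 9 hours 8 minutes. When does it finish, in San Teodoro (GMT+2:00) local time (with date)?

8:40 AM on Jun 18

San Teodoro is 11:30 ahead of Marquesas.
After 9 hours and 8 minutes it is 9:10 PM in Marquesas.
Shift by the zone difference: 9:10 PM + 11:30 = 8:40 AM on Jun 18 in San Teodoro.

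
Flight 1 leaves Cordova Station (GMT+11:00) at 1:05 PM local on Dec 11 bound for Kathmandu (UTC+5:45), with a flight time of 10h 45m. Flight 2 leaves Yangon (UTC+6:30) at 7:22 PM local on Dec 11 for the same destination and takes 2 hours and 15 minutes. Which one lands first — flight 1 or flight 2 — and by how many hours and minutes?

the first, by 2 hours 17 minutes

Flight 1 in UTC: 1:05 PM − 11:00 = 2:05 AM on Dec 11.
+10 hours and 45 minutes → arrive 12:50 PM UTC on Dec 11.
Flight 2 in UTC: 7:22 PM − 6:30 = 12:52 PM on Dec 11.
+2 hours and 15 minutes → arrive 3:07 PM UTC on Dec 11.
Flight 1 lands earlier by 2 hours 17 minutes.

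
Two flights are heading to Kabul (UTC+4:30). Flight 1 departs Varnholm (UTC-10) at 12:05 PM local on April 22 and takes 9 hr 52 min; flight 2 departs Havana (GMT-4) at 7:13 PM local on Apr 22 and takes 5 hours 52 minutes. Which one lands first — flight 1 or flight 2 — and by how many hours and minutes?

the second, by 2 hours 52 minutes

Flight 1 in UTC: 12:05 PM + 10:00 = 10:05 PM on Apr 22.
+9 hours and 52 minutes → arrive 7:57 AM UTC on Apr 23.
Flight 2 in UTC: 7:13 PM + 4:00 = 11:13 PM on Apr 22.
+5 hours and 52 minutes → arrive 5:05 AM UTC on Apr 23.
Flight 2 lands earlier by 2 hours 52 minutes.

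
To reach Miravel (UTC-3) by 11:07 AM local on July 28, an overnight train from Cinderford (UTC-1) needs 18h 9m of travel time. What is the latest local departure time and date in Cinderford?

6:58 PM on July 27

Target arrival in UTC: 11:07 AM + 3:00 = 2:07 PM on Jul 28.
Subtract 18 hours and 9 minutes → departure 7:58 PM UTC on Jul 27.
Cinderford is UTC−1:00: 7:58 PM − 1:00 = 6:58 PM on Jul 27.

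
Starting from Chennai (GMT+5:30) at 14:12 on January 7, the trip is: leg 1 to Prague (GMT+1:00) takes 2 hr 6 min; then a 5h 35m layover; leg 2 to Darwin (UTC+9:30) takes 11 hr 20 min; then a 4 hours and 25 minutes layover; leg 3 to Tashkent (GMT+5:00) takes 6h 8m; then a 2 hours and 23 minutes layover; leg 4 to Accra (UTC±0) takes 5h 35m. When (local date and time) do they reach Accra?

22:14 on January 8

Convert departure to UTC: 14:12 − 5:30 = 08:42 UTC on Jan 7.
Add 2 hours 6 minutes leg 1 → 10:48 UTC.
Add 5 hours and 35 minutes layover in Prague → 16:23 UTC.
Add 11 hours and 20 minutes leg 2 → 03:43 UTC (Jan 8).
Add 4 hours 25 minutes layover in Darwin → 08:08 UTC.
Add 6 hours and 8 minutes leg 3 → 14:16 UTC.
Add 2 hours and 23 minutes layover in Tashkent → 16:39 UTC.
Add 5 hours and 35 minutes leg 4 → 22:14 UTC.
Accra is UTC+0, so local arrival is the same: 22:14 on Jan 8.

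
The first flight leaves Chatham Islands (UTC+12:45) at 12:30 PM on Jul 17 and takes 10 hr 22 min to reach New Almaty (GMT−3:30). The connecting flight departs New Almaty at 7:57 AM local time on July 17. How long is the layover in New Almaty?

1 hour 20 minutes

Convert departure to UTC: 12:30 PM − 12:45 = 11:45 PM UTC on Jul 16.
Add 10 hours and 22 minutes flight time → 10:07 AM UTC (Jul 17).
New Almaty is UTC−3:30, so local arrival = 10:07 AM − 3:30 = 6:37 AM on Jul 17.
Layover = 7:57 AM − 6:37 AM = 1 hour 20 minutes.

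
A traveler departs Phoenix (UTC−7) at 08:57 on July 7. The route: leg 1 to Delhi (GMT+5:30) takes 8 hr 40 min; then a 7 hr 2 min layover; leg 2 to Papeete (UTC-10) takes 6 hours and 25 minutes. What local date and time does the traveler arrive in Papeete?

Convert departure to UTC: 08:57 + 7:00 = 15:57 UTC on Jul 7.
Add 8 hours and 40 minutes leg 1 → 00:37 UTC (Jul 8).
Add 7 hours 2 minutes layover in Delhi → 07:39 UTC.
Add 6 hours 25 minutes leg 2 → 14:04 UTC.
Papeete is UTC−10:00, so local arrival = 14:04 − 10:00 = 04:04 on Jul 8.

04:04 on July 8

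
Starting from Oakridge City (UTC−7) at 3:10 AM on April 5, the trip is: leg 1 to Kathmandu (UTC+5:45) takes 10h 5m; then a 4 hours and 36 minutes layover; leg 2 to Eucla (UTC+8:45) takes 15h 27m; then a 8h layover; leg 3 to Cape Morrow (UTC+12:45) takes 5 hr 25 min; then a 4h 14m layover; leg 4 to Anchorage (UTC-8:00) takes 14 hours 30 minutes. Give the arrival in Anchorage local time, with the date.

4:27 PM on April 7

Convert departure to UTC: 3:10 AM + 7:00 = 10:10 AM UTC on Apr 5.
Add 10 hours and 5 minutes leg 1 → 8:15 PM UTC.
Add 4 hours and 36 minutes layover in Kathmandu → 12:51 AM UTC (Apr 6).
Add 15 hours and 27 minutes leg 2 → 4:18 PM UTC.
Add 8 hours layover in Eucla → 12:18 AM UTC (Apr 7).
Add 5 hours 25 minutes leg 3 → 5:43 AM UTC.
Add 4 hours and 14 minutes layover in Cape Morrow → 9:57 AM UTC.
Add 14 hours 30 minutes leg 4 → 12:27 AM UTC (Apr 8).
Anchorage is UTC−8:00, so local arrival = 12:27 AM − 8:00 = 4:27 PM on Apr 7.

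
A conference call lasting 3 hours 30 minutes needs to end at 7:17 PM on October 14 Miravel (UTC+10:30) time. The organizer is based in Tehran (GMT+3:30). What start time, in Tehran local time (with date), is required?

8:47 AM on October 14

Target end time in UTC: 7:17 PM − 10:30 = 8:47 AM on Oct 14.
Subtract 3 hours 30 minutes → start 5:17 AM UTC on Oct 14.
Tehran is UTC+3:30: 5:17 AM + 3:30 = 8:47 AM on Oct 14.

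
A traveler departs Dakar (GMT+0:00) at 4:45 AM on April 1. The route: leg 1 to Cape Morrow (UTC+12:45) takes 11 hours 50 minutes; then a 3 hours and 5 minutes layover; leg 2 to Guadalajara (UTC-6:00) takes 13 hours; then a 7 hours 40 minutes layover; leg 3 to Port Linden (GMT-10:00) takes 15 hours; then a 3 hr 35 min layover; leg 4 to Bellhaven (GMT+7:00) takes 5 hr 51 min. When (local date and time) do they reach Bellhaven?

11:46 PM on April 3

Dakar is at UTC+0, so departure is already 4:45 AM UTC on Apr 1.
Add 11 hours 50 minutes leg 1 → 4:35 PM UTC.
Add 3 hours 5 minutes layover in Cape Morrow → 7:40 PM UTC.
Add 13 hours leg 2 → 8:40 AM UTC (Apr 2).
Add 7 hours and 40 minutes layover in Guadalajara → 4:20 PM UTC.
Add 15 hours leg 3 → 7:20 AM UTC (Apr 3).
Add 3 hours and 35 minutes layover in Port Linden → 10:55 AM UTC.
Add 5 hours and 51 minutes leg 4 → 4:46 PM UTC.
Bellhaven is UTC+7:00, so local arrival = 4:46 PM + 7:00 = 11:46 PM on Apr 3.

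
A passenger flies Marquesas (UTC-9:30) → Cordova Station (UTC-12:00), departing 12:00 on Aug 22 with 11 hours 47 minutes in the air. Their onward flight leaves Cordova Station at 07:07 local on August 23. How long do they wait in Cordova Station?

9 hours 50 minutes

Convert departure to UTC: 12:00 + 9:30 = 21:30 UTC on Aug 22.
Add 11 hours and 47 minutes flight time → 09:17 UTC (Aug 23).
Cordova Station is UTC−12:00, so local arrival = 09:17 − 12:00 = 21:17 on Aug 22.
Layover = 07:07 − 21:17 (+1 day) = 9 hours 50 minutes.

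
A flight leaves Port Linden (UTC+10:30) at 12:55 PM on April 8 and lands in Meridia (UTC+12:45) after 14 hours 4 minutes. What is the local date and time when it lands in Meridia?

5:14 AM on Apr 9

Convert departure to UTC: 12:55 PM − 10:30 = 2:25 AM UTC on Apr 8.
Add 14 hours and 4 minutes travel time → 4:29 PM UTC.
Meridia is UTC+12:45, so local arrival = 4:29 PM + 12:45 = 5:14 AM on Apr 9.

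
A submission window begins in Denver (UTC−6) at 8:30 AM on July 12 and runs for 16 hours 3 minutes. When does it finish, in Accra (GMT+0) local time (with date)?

Convert start to UTC: 8:30 AM + 6:00 = 2:30 PM UTC on Jul 12.
Add 16 hours and 3 minutes duration → 6:33 AM UTC (Jul 13).
Accra is UTC+0, so local end time is the same: 6:33 AM on Jul 13.

6:33 AM on July 13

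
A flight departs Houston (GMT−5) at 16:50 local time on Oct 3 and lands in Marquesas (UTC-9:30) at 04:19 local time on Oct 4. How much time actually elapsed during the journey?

Departure in UTC: 16:50 + 5:00 = 21:50 on Oct 3.
Arrival in UTC: 04:19 + 9:30 = 13:49 on Oct 4.
Elapsed = 13:49 − 21:50 (+1 day) = 15 hours 59 minutes.

15 hours 59 minutes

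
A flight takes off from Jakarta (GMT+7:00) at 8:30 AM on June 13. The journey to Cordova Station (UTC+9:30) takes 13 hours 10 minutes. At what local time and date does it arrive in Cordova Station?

Convert departure to UTC: 8:30 AM − 7:00 = 1:30 AM UTC on Jun 13.
Add 13 hours and 10 minutes travel time → 2:40 PM UTC.
Cordova Station is UTC+9:30, so local arrival = 2:40 PM + 9:30 = 12:10 AM on Jun 14.

12:10 AM on June 14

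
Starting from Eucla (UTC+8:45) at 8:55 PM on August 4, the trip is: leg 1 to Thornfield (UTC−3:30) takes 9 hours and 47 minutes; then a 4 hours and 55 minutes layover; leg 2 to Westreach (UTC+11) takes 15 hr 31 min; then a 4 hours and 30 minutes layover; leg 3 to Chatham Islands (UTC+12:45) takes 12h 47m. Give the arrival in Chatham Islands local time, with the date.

Convert departure to UTC: 8:55 PM − 8:45 = 12:10 PM UTC on Aug 4.
Add 9 hours and 47 minutes leg 1 → 9:57 PM UTC.
Add 4 hours and 55 minutes layover in Thornfield → 2:52 AM UTC (Aug 5).
Add 15 hours 31 minutes leg 2 → 6:23 PM UTC.
Add 4 hours and 30 minutes layover in Westreach → 10:53 PM UTC.
Add 12 hours and 47 minutes leg 3 → 11:40 AM UTC (Aug 6).
Chatham Islands is UTC+12:45, so local arrival = 11:40 AM + 12:45 = 12:25 AM on Aug 7.

12:25 AM on Aug 7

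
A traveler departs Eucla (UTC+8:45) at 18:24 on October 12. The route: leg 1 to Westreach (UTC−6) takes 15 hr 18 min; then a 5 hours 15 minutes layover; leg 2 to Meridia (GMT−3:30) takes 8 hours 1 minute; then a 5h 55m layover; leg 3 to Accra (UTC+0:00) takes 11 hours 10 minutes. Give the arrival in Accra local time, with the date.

07:18 on October 14

Convert departure to UTC: 18:24 − 8:45 = 09:39 UTC on Oct 12.
Add 15 hours and 18 minutes leg 1 → 00:57 UTC (Oct 13).
Add 5 hours and 15 minutes layover in Westreach → 06:12 UTC.
Add 8 hours and 1 minute leg 2 → 14:13 UTC.
Add 5 hours 55 minutes layover in Meridia → 20:08 UTC.
Add 11 hours and 10 minutes leg 3 → 07:18 UTC (Oct 14).
Accra is UTC+0, so local arrival is the same: 07:18 on Oct 14.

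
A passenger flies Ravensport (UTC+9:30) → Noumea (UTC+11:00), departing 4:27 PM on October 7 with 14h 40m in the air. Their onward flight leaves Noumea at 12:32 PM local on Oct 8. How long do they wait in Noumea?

3 hours 55 minutes

Convert departure to UTC: 4:27 PM − 9:30 = 6:57 AM UTC on Oct 7.
Add 14 hours 40 minutes flight time → 9:37 PM UTC.
Noumea is UTC+11:00, so local arrival = 9:37 PM + 11:00 = 8:37 AM on Oct 8.
Layover = 12:32 PM − 8:37 AM = 3 hours 55 minutes.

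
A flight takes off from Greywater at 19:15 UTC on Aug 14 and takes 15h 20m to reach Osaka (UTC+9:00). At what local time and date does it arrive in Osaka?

19:35 on August 15

Departure is given in UTC: 19:15 on Aug 14.
Add 15 hours 20 minutes → 10:35 UTC (Aug 15).
Osaka is UTC+9:00: 10:35 + 9:00 = 19:35 on Aug 15.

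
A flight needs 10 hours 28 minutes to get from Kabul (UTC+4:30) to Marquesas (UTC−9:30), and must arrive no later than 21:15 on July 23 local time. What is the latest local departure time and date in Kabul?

00:47 on Jul 24

Target arrival in UTC: 21:15 + 9:30 = 06:45 on Jul 24.
Subtract 10 hours and 28 minutes → departure 20:17 UTC on Jul 23.
Kabul is UTC+4:30: 20:17 + 4:30 = 00:47 on Jul 24.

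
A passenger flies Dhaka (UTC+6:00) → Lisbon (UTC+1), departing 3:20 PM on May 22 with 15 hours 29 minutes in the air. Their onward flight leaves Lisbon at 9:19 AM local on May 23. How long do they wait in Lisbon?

Convert departure to UTC: 3:20 PM − 6:00 = 9:20 AM UTC on May 22.
Add 15 hours 29 minutes flight time → 12:49 AM UTC (May 23).
Lisbon is UTC+1:00, so local arrival = 12:49 AM + 1:00 = 1:49 AM on May 23.
Layover = 9:19 AM − 1:49 AM = 7 hours 30 minutes.

7 hours 30 minutes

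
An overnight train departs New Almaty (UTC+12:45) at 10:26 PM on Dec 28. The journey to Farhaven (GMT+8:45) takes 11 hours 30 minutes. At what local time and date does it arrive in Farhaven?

Convert departure to UTC: 10:26 PM − 12:45 = 9:41 AM UTC on Dec 28.
Add 11 hours and 30 minutes travel time → 9:11 PM UTC.
Farhaven is UTC+8:45, so local arrival = 9:11 PM + 8:45 = 5:56 AM on Dec 29.

5:56 AM on December 29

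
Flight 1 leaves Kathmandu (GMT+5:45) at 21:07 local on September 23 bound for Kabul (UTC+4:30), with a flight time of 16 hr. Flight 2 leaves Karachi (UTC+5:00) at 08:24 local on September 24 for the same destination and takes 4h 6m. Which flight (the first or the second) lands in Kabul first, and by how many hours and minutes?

the first, by 8 minutes

Flight 1 in UTC: 21:07 − 5:45 = 15:22 on Sep 23.
+16 hours → arrive 07:22 UTC on Sep 24.
Flight 2 in UTC: 08:24 − 5:00 = 03:24 on Sep 24.
+4 hours 6 minutes → arrive 07:30 UTC on Sep 24.
Flight 1 lands earlier by 8 minutes.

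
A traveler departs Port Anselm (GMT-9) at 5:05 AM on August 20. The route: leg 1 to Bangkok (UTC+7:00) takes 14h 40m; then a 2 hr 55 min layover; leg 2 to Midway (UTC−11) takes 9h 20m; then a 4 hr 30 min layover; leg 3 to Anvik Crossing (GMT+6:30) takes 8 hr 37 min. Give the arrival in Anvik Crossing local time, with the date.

12:37 PM on Aug 22

Convert departure to UTC: 5:05 AM + 9:00 = 2:05 PM UTC on Aug 20.
Add 14 hours 40 minutes leg 1 → 4:45 AM UTC (Aug 21).
Add 2 hours 55 minutes layover in Bangkok → 7:40 AM UTC.
Add 9 hours and 20 minutes leg 2 → 5:00 PM UTC.
Add 4 hours and 30 minutes layover in Midway → 9:30 PM UTC.
Add 8 hours 37 minutes leg 3 → 6:07 AM UTC (Aug 22).
Anvik Crossing is UTC+6:30, so local arrival = 6:07 AM + 6:30 = 12:37 PM on Aug 22.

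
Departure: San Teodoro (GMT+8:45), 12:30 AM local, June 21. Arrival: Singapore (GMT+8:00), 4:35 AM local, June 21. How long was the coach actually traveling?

Departure in UTC: 12:30 AM − 8:45 = 3:45 PM on Jun 20.
Arrival in UTC: 4:35 AM − 8:00 = 8:35 PM on Jun 20.
Elapsed = 8:35 PM − 3:45 PM = 4 hours 50 minutes.

4 hours 50 minutes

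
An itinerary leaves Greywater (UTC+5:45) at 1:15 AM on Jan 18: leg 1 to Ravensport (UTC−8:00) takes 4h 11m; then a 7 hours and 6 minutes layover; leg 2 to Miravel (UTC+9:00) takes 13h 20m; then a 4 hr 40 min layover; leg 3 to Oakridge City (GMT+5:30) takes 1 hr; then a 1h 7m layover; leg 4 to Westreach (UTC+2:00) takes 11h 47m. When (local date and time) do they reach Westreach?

Convert departure to UTC: 1:15 AM − 5:45 = 7:30 PM UTC on Jan 17.
Add 4 hours 11 minutes leg 1 → 11:41 PM UTC.
Add 7 hours 6 minutes layover in Ravensport → 6:47 AM UTC (Jan 18).
Add 13 hours and 20 minutes leg 2 → 8:07 PM UTC.
Add 4 hours 40 minutes layover in Miravel → 12:47 AM UTC (Jan 19).
Add 1 hour leg 3 → 1:47 AM UTC.
Add 1 hour 7 minutes layover in Oakridge City → 2:54 AM UTC.
Add 11 hours 47 minutes leg 4 → 2:41 PM UTC.
Westreach is UTC+2:00, so local arrival = 2:41 PM + 2:00 = 4:41 PM on Jan 19.

4:41 PM on Jan 19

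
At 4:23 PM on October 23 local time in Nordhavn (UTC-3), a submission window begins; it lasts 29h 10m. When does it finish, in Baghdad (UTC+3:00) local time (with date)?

3:33 AM on October 25

Convert start to UTC: 4:23 PM + 3:00 = 7:23 PM UTC on Oct 23.
Add 29 hours and 10 minutes duration → 12:33 AM UTC (Oct 25).
Baghdad is UTC+3:00, so local end time = 12:33 AM + 3:00 = 3:33 AM on Oct 25.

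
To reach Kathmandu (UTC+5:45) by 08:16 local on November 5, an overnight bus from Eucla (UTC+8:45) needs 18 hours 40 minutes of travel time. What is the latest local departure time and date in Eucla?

Target arrival in UTC: 08:16 − 5:45 = 02:31 on Nov 5.
Subtract 18 hours and 40 minutes → departure 07:51 UTC on Nov 4.
Eucla is UTC+8:45: 07:51 + 8:45 = 16:36 on Nov 4.

16:36 on Nov 4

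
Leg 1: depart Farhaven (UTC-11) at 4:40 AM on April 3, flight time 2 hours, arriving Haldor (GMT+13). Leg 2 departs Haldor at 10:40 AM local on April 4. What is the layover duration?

4 hours

Convert departure to UTC: 4:40 AM + 11:00 = 3:40 PM UTC on Apr 3.
Add 2 hours flight time → 5:40 PM UTC.
Haldor is UTC+13:00, so local arrival = 5:40 PM + 13:00 = 6:40 AM on Apr 4.
Layover = 10:40 AM − 6:40 AM = 4 hours.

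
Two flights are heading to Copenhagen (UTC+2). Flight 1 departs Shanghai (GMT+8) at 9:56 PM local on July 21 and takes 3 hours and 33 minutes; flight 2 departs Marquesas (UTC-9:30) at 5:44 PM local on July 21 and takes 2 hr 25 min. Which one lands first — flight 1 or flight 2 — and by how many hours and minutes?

the first, by 12 hours 10 minutes

Flight 1 in UTC: 9:56 PM − 8:00 = 1:56 PM on Jul 21.
+3 hours and 33 minutes → arrive 5:29 PM UTC on Jul 21.
Flight 2 in UTC: 5:44 PM + 9:30 = 3:14 AM on Jul 22.
+2 hours 25 minutes → arrive 5:39 AM UTC on Jul 22.
Flight 1 lands earlier by 12 hours 10 minutes.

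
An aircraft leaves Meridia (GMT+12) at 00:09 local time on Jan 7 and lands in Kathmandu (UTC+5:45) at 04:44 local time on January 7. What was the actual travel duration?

Departure in UTC: 00:09 − 12:00 = 12:09 on Jan 6.
Arrival in UTC: 04:44 − 5:45 = 22:59 on Jan 6.
Elapsed = 22:59 − 12:09 = 10 hours 50 minutes.

10 hours 50 minutes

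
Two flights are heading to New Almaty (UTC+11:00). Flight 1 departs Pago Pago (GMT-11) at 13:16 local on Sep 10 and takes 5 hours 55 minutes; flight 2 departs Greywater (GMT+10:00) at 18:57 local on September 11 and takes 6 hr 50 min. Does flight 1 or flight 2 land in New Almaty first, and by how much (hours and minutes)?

Flight 1 in UTC: 13:16 + 11:00 = 00:16 on Sep 11.
+5 hours 55 minutes → arrive 06:11 UTC on Sep 11.
Flight 2 in UTC: 18:57 − 10:00 = 08:57 on Sep 11.
+6 hours and 50 minutes → arrive 15:47 UTC on Sep 11.
Flight 1 lands earlier by 9 hours 36 minutes.

the first, by 9 hours 36 minutes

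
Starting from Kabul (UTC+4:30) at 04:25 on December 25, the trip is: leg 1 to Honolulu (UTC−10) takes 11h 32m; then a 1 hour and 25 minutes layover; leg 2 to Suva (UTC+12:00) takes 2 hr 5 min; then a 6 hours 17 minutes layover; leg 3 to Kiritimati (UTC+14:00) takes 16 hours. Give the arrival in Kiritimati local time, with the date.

Convert departure to UTC: 04:25 − 4:30 = 23:55 UTC on Dec 24.
Add 11 hours 32 minutes leg 1 → 11:27 UTC (Dec 25).
Add 1 hour and 25 minutes layover in Honolulu → 12:52 UTC.
Add 2 hours 5 minutes leg 2 → 14:57 UTC.
Add 6 hours 17 minutes layover in Suva → 21:14 UTC.
Add 16 hours leg 3 → 13:14 UTC (Dec 26).
Kiritimati is UTC+14:00, so local arrival = 13:14 + 14:00 = 03:14 on Dec 27.

03:14 on Dec 27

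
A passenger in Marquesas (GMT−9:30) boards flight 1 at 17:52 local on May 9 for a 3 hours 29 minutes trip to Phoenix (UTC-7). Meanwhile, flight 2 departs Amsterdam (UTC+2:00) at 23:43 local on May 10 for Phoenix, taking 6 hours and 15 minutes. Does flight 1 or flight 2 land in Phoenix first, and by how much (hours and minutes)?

Flight 1 in UTC: 17:52 + 9:30 = 03:22 on May 10.
+3 hours 29 minutes → arrive 06:51 UTC on May 10.
Flight 2 in UTC: 23:43 − 2:00 = 21:43 on May 10.
+6 hours 15 minutes → arrive 03:58 UTC on May 11.
Flight 1 lands earlier by 21 hours 7 minutes.

the first, by 21 hours 7 minutes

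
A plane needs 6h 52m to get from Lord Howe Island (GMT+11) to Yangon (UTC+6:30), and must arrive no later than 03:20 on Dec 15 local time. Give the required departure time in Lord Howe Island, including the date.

00:58 on Dec 15

Target arrival in UTC: 03:20 − 6:30 = 20:50 on Dec 14.
Subtract 6 hours 52 minutes → departure 13:58 UTC on Dec 14.
Lord Howe Island is UTC+11:00: 13:58 + 11:00 = 00:58 on Dec 15.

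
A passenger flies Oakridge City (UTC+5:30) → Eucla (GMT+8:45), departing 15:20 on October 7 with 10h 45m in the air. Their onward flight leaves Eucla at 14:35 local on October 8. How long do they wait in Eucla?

Convert departure to UTC: 15:20 − 5:30 = 09:50 UTC on Oct 7.
Add 10 hours 45 minutes flight time → 20:35 UTC.
Eucla is UTC+8:45, so local arrival = 20:35 + 8:45 = 05:20 on Oct 8.
Layover = 14:35 − 05:20 = 9 hours 15 minutes.

9 hours 15 minutes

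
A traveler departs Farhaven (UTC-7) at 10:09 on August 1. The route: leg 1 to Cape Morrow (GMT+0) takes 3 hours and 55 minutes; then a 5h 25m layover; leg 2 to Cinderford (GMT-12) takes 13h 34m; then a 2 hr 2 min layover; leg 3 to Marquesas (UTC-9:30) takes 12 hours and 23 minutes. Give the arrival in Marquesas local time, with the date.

20:58 on August 2

Convert departure to UTC: 10:09 + 7:00 = 17:09 UTC on Aug 1.
Add 3 hours 55 minutes leg 1 → 21:04 UTC.
Add 5 hours 25 minutes layover in Cape Morrow → 02:29 UTC (Aug 2).
Add 13 hours 34 minutes leg 2 → 16:03 UTC.
Add 2 hours 2 minutes layover in Cinderford → 18:05 UTC.
Add 12 hours 23 minutes leg 3 → 06:28 UTC (Aug 3).
Marquesas is UTC−9:30, so local arrival = 06:28 − 9:30 = 20:58 on Aug 2.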